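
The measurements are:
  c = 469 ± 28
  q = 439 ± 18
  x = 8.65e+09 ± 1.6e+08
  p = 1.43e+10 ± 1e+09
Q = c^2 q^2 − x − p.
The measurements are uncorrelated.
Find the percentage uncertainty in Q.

Let w = c^2·q^2 = 4.24e+10. δw/w = √((2·δc/c)² + (2·δq/q)²) = √(0.0143 + 0.00672) = 0.145, so δw = 6.14e+09.
Q = w − x − p: δQ = √(δw² + δx² + δp²) = √(3.77e+19 + 2.56e+16 + 1e+18) = 6.22e+09
Q = 1.94e+10, so δQ/Q = 6.22e+09/1.94e+10 = 0.320.

32.0%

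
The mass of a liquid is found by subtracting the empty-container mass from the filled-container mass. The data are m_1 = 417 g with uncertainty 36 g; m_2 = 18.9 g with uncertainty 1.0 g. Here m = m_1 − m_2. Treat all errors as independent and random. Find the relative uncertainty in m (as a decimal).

Absolute uncertainties add in quadrature for a linear combination:
  (δm_1)² = 1300;  (δm_2)² = 1.00
δm = √(1300) = 36.0 g
m = 398 g, so δm/m = 36.0/398 = 0.0905.

0.0905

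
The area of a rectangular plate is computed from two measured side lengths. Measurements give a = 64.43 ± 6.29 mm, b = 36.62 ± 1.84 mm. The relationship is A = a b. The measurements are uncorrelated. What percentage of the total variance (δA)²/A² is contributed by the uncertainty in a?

79.1%

(δA/A)² = (1·δa/a)² + (1·δb/b)²
  a term: (1×0.0976)² = 0.00953
  b term: (1×0.0502)² = 0.00252
Total = 0.0121. Share from a = 0.00953/0.0121 = 0.791.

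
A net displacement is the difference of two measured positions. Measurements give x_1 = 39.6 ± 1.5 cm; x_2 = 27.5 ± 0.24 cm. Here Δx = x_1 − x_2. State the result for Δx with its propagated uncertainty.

Sums and differences: (δΔx)² = Σ (cᵢ δxᵢ)².
  (δx_1)² = 2.25;  (δx_2)² = 0.0576
δΔx = √(2.31) = 1.52 cm
Δx = 12.1 cm.

12.1 ± 1.52 cm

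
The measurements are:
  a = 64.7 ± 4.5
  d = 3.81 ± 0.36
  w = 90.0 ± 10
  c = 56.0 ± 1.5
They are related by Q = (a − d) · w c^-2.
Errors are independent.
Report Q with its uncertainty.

Let u = a − d = 60.9. δu = √(δa² + δd²) = √(20.2 + 0.130) = 4.51, so δu/u = 0.0741.
Q is then a monomial in u, w, c:
δQ/Q = √((δu/u)² + (1·δw/w)² + (-2·δc/c)²) = √(0.00550 + 0.0123 + 0.00287) = 0.144
Q = 1.75, so δQ = 0.144 × 1.75 = 0.251.

1.75 ± 0.251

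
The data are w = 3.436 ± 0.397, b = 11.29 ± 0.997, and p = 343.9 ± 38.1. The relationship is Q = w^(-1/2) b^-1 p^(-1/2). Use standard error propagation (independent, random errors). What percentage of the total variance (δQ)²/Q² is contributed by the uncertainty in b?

54.9%

(δQ/Q)² = (−½·δw/w)² + (-1·δb/b)² + (−½·δp/p)²
  w term: (-0.5×0.116)² = 0.00334
  b term: (-1×0.0883)² = 0.00780
  p term: (-0.5×0.111)² = 0.00307
Total = 0.0142. Share from b = 0.00780/0.0142 = 0.549.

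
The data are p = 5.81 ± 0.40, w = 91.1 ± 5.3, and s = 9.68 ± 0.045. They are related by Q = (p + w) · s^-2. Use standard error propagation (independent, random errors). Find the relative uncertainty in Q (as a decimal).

Let u = p + w = 96.9. δu = √(δp² + δw²) = √(0.160 + 28.1) = 5.32, so δu/u = 0.0548.
Q is then a monomial in u, s:
δQ/Q = √((δu/u)² + (-2·δs/s)²) = √(0.00301 + 8.64e-05) = 0.0556

0.0556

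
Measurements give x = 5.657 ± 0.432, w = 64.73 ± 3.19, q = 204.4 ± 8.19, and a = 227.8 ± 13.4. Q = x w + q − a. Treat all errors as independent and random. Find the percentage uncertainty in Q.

10.7%

Let p = x·w = 366.2. δp/p = √((1·δx/x)² + (1·δw/w)²) = √(0.00583 + 0.00243) = 0.0909, so δp = 33.3.
Q = p + q − a: δQ = √(δp² + δq² + δa²) = √(1110 + 67.1 + 180) = 36.8
Q = 342.8, so δQ/Q = 36.8/342.8 = 0.107.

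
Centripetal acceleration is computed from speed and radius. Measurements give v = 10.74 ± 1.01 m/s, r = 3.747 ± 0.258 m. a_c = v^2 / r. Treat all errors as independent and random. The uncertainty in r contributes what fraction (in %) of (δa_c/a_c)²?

11.8%

(δa_c/a_c)² = (2·δv/v)² + (-1·δr/r)²
  v term: (2×0.0940)² = 0.0354
  r term: (-1×0.0689)² = 0.00474
Total = 0.0401. Share from r = 0.00474/0.0401 = 0.118.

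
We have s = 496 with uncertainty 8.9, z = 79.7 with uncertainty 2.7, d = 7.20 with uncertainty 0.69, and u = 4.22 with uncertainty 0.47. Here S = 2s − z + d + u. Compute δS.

Absolute uncertainties add in quadrature for a linear combination:
  (2·δs)² = 317;  (δz)² = 7.29;  (δd)² = 0.476;  (δu)² = 0.221
δS = √(325) = 18.0

18.0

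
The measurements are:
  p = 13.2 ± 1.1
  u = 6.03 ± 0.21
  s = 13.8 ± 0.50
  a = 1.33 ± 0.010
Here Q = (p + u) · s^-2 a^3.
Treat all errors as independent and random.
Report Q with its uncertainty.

Let w = p + u = 19.2. δw = √(δp² + δu²) = √(1.21 + 0.0441) = 1.12, so δw/w = 0.0582.
Q is then a monomial in w, s, a:
δQ/Q = √((δw/w)² + (-2·δs/s)² + (3·δa/a)²) = √(0.00339 + 0.00525 + 0.000509) = 0.0957
Q = 0.238, so δQ = 0.0957 × 0.238 = 0.0227.

0.238 ± 0.0227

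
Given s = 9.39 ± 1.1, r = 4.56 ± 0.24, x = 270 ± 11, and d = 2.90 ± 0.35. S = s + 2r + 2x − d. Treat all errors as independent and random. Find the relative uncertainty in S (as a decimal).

0.0397

S is a linear combination, so absolute uncertainties add in quadrature:
  (δs)² = 1.21;  (2·δr)² = 0.230;  (2·δx)² = 484;  (δd)² = 0.122
δS = √(486) = 22.0
S = 556, so δS/S = 22.0/556 = 0.0397.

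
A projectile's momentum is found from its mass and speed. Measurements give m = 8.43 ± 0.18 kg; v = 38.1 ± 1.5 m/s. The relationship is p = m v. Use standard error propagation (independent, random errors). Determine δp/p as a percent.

4.48%

Since p is a product/quotient, work with relative uncertainties:
  (1·δm/m)² = (1×0.0214)² = 0.000456;  (1·δv/v)² = (1×0.0394)² = 0.00155
δp/p = √(0.00201) = 0.0448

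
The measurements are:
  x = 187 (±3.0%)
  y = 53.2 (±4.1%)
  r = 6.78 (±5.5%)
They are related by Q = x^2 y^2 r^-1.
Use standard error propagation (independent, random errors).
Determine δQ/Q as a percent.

Products/powers → add relative errors in quadrature, weighted by exponent:
  (2·δx/x)² = (2×0.0300)² = 0.00360;  (2·δy/y)² = (2×0.0410)² = 0.00672;  (-1·δr/r)² = (-1×0.0550)² = 0.00302
δQ/Q = √(0.0133) = 0.116

11.6%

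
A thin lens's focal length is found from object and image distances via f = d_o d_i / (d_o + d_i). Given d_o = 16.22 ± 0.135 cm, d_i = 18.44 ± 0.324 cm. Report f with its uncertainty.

∂f/∂d_o = (d_i/(d_o+d_i))² = 0.283;  ∂f/∂d_i = (d_o/(d_o+d_i))² = 0.219
δf = √((∂f/∂d_o · δd_o)² + (∂f/∂d_i · δd_i)²) = √(0.00146 + 0.00503) = 0.0806 cm
f = 8.629 cm.

8.629 ± 0.0806 cm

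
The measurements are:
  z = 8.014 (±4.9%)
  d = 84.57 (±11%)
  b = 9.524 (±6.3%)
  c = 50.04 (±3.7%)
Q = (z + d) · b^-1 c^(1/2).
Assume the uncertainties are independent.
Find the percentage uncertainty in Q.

Let u = z + d = 92.58. δu = √(δz² + δd²) = √(0.154 + 86.5) = 9.31, so δu/u = 0.101.
Q is then a monomial in u, b, c:
δQ/Q = √((δu/u)² + (-1·δb/b)² + (½·δc/c)²) = √(0.0101 + 0.00397 + 0.000342) = 0.120

12.0%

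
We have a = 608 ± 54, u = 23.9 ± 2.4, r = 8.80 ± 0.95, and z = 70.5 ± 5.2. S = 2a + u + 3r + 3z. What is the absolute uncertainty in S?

For a sum/difference, combine absolute errors in quadrature:
  (2·δa)² = 11700;  (δu)² = 5.76;  (3·δr)² = 8.12;  (3·δz)² = 243
δS = √(11900) = 109

109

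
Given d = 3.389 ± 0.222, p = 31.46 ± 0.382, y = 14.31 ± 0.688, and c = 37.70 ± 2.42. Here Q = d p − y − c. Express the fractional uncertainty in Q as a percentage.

Let w = d·p = 106.6. δw/w = √((1·δd/d)² + (1·δp/p)²) = √(0.00429 + 0.000147) = 0.0666, so δw = 7.10.
Q = w − y − c: δQ = √(δw² + δy² + δc²) = √(50.5 + 0.473 + 5.86) = 7.54
Q = 54.61, so δQ/Q = 7.54/54.61 = 0.138.

13.8%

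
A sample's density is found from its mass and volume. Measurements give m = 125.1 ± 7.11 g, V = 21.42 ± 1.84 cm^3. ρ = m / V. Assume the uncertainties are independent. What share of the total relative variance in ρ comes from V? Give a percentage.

69.6%

(δρ/ρ)² = (1·δm/m)² + (-1·δV/V)²
  m term: (1×0.0568)² = 0.00323
  V term: (-1×0.0859)² = 0.00738
Total = 0.0106. Share from V = 0.00738/0.0106 = 0.696.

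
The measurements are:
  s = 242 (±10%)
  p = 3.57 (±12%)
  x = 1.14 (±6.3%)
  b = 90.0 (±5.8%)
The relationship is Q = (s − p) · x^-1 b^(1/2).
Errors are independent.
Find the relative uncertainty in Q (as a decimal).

Let u = s − p = 238. δu = √(δs² + δp²) = √(586 + 0.184) = 24.2, so δu/u = 0.102.
Q is then a monomial in u, x, b:
δQ/Q = √((δu/u)² + (-1·δx/x)² + (½·δb/b)²) = √(0.0103 + 0.00397 + 0.000841) = 0.123

0.123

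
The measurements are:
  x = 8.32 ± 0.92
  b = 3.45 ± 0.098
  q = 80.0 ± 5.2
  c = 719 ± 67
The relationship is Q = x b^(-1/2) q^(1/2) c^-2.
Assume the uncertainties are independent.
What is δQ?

1.7e-05

For a monomial Q ∝ x, b^(-1/2), q^(1/2), c^-2, fractional errors add in quadrature:
  (1·δx/x)² = (1×0.111)² = 0.0122;  (−½·δb/b)² = (-0.5×0.0284)² = 0.000202;  (½·δq/q)² = (0.5×0.0650)² = 0.00106;  (-2·δc/c)² = (-2×0.0932)² = 0.0347
δQ/Q = √(0.0482) = 0.220
Q = 7.75e-05, so δQ = 0.220 × 7.75e-05 = 1.7e-05.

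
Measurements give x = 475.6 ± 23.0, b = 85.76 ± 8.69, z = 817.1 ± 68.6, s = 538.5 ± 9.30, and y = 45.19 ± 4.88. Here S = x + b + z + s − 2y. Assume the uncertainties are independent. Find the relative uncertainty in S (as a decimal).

Each term contributes (cᵢ δxᵢ)² to (δS)²:
  (δx)² = 529;  (δb)² = 75.5;  (δz)² = 4710;  (δs)² = 86.5;  (2·δy)² = 95.3
δS = √(5490) = 74.1
S = 1827, so δS/S = 74.1/1827 = 0.0406.

0.0406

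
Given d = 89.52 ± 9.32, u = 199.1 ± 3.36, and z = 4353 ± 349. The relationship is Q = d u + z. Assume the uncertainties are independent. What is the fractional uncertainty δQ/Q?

Let p = d·u = 17820. δp/p = √((1·δd/d)² + (1·δu/u)²) = √(0.0108 + 0.000285) = 0.105, so δp = 1880.
Q = p + z: δQ = √(δp² + δz²) = √(3.53e+06 + 1.22e+05) = 1910
Q = 22180, so δQ/Q = 1910/22180 = 0.0862.

0.0862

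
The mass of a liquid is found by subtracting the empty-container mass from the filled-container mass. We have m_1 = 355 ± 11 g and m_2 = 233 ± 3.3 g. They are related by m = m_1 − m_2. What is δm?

Absolute uncertainties add in quadrature for a linear combination:
  (δm_1)² = 121;  (δm_2)² = 10.9
δm = √(132) = 11.5 g

11.5 g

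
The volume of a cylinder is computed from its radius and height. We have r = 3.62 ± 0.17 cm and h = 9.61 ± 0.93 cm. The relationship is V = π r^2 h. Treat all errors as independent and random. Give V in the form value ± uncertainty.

396 ± 53.4 cm^3

Since V is a product/quotient, work with relative uncertainties:
  (2·δr/r)² = (2×0.0470)² = 0.00882;  (1·δh/h)² = (1×0.0968)² = 0.00937
δV/V = √(0.0182) = 0.135
V = 396 cm^3, so δV = 0.135 × 396 = 53.4 cm^3.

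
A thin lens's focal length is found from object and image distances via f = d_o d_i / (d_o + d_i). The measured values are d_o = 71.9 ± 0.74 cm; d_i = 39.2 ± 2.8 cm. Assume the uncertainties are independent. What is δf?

∂f/∂d_o = (d_i/(d_o+d_i))² = 0.124;  ∂f/∂d_i = (d_o/(d_o+d_i))² = 0.419
δf = √((∂f/∂d_o · δd_o)² + (∂f/∂d_i · δd_i)²) = √(0.00849 + 1.38) = 1.18 cm

1.18 cm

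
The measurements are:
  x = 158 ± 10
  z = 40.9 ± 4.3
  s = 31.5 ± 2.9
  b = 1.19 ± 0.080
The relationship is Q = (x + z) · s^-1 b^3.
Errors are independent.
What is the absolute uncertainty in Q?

2.43

Let u = x + z = 199. δu = √(δx² + δz²) = √(100 + 18.5) = 10.9, so δu/u = 0.0547.
Q is then a monomial in u, s, b:
δQ/Q = √((δu/u)² + (-1·δs/s)² + (3·δb/b)²) = √(0.00300 + 0.00848 + 0.0407) = 0.228
Q = 10.6, so δQ = 0.228 × 10.6 = 2.43.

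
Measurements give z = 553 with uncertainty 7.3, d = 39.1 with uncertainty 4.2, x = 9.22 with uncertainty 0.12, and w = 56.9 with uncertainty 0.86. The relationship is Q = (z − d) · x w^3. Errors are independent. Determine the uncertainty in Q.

Let u = z − d = 514. δu = √(δz² + δd²) = √(53.3 + 17.6) = 8.42, so δu/u = 0.0164.
Q is then a monomial in u, x, w:
δQ/Q = √((δu/u)² + (1·δx/x)² + (3·δw/w)²) = √(0.000269 + 0.000169 + 0.00206) = 0.0499
Q = 8.73e+08, so δQ = 0.0499 × 8.73e+08 = 4.36e+07.

4.36e+07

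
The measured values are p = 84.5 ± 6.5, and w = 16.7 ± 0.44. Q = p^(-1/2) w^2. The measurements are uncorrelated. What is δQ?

1.98

Products/powers → add relative errors in quadrature, weighted by exponent:
  (−½·δp/p)² = (-0.5×0.0769)² = 0.00148;  (2·δw/w)² = (2×0.0263)² = 0.00278
δQ/Q = √(0.00426) = 0.0652
Q = 30.3, so δQ = 0.0652 × 30.3 = 1.98.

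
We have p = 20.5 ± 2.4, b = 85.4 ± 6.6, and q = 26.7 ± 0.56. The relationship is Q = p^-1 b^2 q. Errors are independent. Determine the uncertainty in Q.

For a monomial Q ∝ p^-1, b^2, q, fractional errors add in quadrature:
  (-1·δp/p)² = (-1×0.117)² = 0.0137;  (2·δb/b)² = (2×0.0773)² = 0.0239;  (1·δq/q)² = (1×0.0210)² = 0.000440
δQ/Q = √(0.0380) = 0.195
Q = 9500, so δQ = 0.195 × 9500 = 1850.

1850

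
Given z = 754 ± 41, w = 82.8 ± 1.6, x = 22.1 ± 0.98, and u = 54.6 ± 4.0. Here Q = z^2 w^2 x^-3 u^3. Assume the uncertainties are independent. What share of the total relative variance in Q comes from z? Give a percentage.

14.9%

(δQ/Q)² = (2·δz/z)² + (2·δw/w)² + (-3·δx/x)² + (3·δu/u)²
  z term: (2×0.0544)² = 0.0118
  w term: (2×0.0193)² = 0.00149
  x term: (-3×0.0443)² = 0.0177
  u term: (3×0.0733)² = 0.0483
Total = 0.0793. Share from z = 0.0118/0.0793 = 0.149.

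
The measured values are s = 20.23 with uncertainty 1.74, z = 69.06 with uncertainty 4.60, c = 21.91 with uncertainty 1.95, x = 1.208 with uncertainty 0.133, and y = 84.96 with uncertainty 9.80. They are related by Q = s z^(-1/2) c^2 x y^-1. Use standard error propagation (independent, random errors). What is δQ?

4.26

Relative error in a monomial: (δQ/Q)² = Σ (nᵢ · δxᵢ/xᵢ)².
  (1·δs/s)² = (1×0.0860)² = 0.00740;  (−½·δz/z)² = (-0.5×0.0666)² = 0.00111;  (2·δc/c)² = (2×0.0890)² = 0.0317;  (1·δx/x)² = (1×0.110)² = 0.0121;  (-1·δy/y)² = (-1×0.115)² = 0.0133
δQ/Q = √(0.0656) = 0.256
Q = 16.62, so δQ = 0.256 × 16.62 = 4.26.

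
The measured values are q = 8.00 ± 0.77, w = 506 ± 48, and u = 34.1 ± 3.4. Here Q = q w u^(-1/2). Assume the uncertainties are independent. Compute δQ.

Relative error in a monomial: (δQ/Q)² = Σ (nᵢ · δxᵢ/xᵢ)².
  (1·δq/q)² = (1×0.0963)² = 0.00926;  (1·δw/w)² = (1×0.0949)² = 0.00900;  (−½·δu/u)² = (-0.5×0.0997)² = 0.00249
δQ/Q = √(0.0207) = 0.144
Q = 693, so δQ = 0.144 × 693 = 99.9.

99.9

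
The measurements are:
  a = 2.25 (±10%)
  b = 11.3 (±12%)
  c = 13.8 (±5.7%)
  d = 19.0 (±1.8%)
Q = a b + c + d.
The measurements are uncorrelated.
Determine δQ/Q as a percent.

Let p = a·b = 25.4. δp/p = √((1·δa/a)² + (1·δb/b)²) = √(0.0100 + 0.0144) = 0.156, so δp = 3.97.
Q = p + c + d: δQ = √(δp² + δc² + δd²) = √(15.8 + 0.619 + 0.117) = 4.06
Q = 58.2, so δQ/Q = 4.06/58.2 = 0.0698.

6.98%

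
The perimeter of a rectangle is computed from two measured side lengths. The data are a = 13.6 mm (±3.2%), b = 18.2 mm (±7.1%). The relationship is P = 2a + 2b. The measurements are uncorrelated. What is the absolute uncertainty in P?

2.73 mm

Absolute uncertainties add in quadrature for a linear combination:
  (2·δa)² = 0.758;  (2·δb)² = 6.68
δP = √(7.44) = 2.73 mm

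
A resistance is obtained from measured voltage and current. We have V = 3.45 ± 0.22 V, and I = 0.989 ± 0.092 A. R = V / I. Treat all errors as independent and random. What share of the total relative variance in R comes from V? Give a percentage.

32.0%

(δR/R)² = (1·δV/V)² + (-1·δI/I)²
  V term: (1×0.0638)² = 0.00407
  I term: (-1×0.0930)² = 0.00865
Total = 0.0127. Share from V = 0.00407/0.0127 = 0.320.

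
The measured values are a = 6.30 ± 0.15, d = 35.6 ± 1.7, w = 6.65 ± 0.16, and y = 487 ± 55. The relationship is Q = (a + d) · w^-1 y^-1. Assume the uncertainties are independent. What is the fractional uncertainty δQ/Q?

0.122

Let u = a + d = 41.9. δu = √(δa² + δd²) = √(0.0225 + 2.89) = 1.71, so δu/u = 0.0407.
Q is then a monomial in u, w, y:
δQ/Q = √((δu/u)² + (-1·δw/w)² + (-1·δy/y)²) = √(0.00166 + 0.000579 + 0.0128) = 0.122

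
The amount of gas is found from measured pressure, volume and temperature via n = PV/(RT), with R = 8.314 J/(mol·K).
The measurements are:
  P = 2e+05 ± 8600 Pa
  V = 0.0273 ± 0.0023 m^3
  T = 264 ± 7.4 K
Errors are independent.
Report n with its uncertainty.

Relative error in a monomial: (δn/n)² = Σ (nᵢ · δxᵢ/xᵢ)².
  (1·δP/P)² = (1×0.0430)² = 0.00185;  (1·δV/V)² = (1×0.0842)² = 0.00710;  (-1·δT/T)² = (-1×0.0280)² = 0.000786
δn/n = √(0.00973) = 0.0987
n = 2.49 mol, so δn = 0.0987 × 2.49 = 0.245 mol.

2.49 ± 0.245 mol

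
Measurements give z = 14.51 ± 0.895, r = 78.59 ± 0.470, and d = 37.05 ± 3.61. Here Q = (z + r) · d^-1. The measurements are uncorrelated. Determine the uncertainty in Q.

0.246

Let u = z + r = 93.10. δu = √(δz² + δr²) = √(0.801 + 0.221) = 1.01, so δu/u = 0.0109.
Q is then a monomial in u, d:
δQ/Q = √((δu/u)² + (-1·δd/d)²) = √(0.000118 + 0.00949) = 0.0980
Q = 2.513, so δQ = 0.0980 × 2.513 = 0.246.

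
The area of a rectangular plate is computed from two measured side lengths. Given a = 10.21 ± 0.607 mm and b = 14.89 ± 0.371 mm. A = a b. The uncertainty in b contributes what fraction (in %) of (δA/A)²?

14.9%

(δA/A)² = (1·δa/a)² + (1·δb/b)²
  a term: (1×0.0595)² = 0.00353
  b term: (1×0.0249)² = 0.000621
Total = 0.00416. Share from b = 0.000621/0.00416 = 0.149.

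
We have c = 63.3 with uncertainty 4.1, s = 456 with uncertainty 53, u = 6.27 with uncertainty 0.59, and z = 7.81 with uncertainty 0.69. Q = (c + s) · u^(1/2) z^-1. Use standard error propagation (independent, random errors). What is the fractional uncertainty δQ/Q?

Let w = c + s = 519. δw = √(δc² + δs²) = √(16.8 + 2810) = 53.2, so δw/w = 0.102.
Q is then a monomial in w, u, z:
δQ/Q = √((δw/w)² + (½·δu/u)² + (-1·δz/z)²) = √(0.0105 + 0.00221 + 0.00781) = 0.143

0.143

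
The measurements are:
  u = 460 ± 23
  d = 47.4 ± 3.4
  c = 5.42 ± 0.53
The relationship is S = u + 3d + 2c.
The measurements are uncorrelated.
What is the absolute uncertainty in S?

Absolute uncertainties add in quadrature for a linear combination:
  (δu)² = 529;  (3·δd)² = 104;  (2·δc)² = 1.12
δS = √(634) = 25.2

25.2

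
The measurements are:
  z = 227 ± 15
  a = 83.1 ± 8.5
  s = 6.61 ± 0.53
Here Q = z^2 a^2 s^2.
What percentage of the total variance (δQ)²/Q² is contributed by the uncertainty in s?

(δQ/Q)² = (2·δz/z)² + (2·δa/a)² + (2·δs/s)²
  z term: (2×0.0661)² = 0.0175
  a term: (2×0.102)² = 0.0419
  s term: (2×0.0802)² = 0.0257
Total = 0.0850. Share from s = 0.0257/0.0850 = 0.302.

30.2%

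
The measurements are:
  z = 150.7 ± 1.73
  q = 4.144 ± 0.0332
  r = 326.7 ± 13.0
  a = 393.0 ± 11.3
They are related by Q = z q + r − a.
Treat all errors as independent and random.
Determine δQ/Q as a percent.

Let p = z·q = 624.5. δp/p = √((1·δz/z)² + (1·δq/q)²) = √(0.000132 + 6.42e-05) = 0.0140, so δp = 8.74.
Q = p + r − a: δQ = √(δp² + δr² + δa²) = √(76.4 + 169 + 128) = 19.3
Q = 558.2, so δQ/Q = 19.3/558.2 = 0.0346.

3.46%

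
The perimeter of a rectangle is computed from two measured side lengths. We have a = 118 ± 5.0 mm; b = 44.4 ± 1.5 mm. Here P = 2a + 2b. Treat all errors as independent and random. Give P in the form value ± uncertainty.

325 ± 10.4 mm

Sums and differences: (δP)² = Σ (cᵢ δxᵢ)².
  (2·δa)² = 100;  (2·δb)² = 9.00
δP = √(109) = 10.4 mm
P = 325 mm.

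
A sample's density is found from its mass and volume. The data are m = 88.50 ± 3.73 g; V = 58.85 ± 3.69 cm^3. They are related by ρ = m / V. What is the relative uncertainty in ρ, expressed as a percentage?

7.56%

For a monomial ρ ∝ m, V^-1, fractional errors add in quadrature:
  (1·δm/m)² = (1×0.0421)² = 0.00178;  (-1·δV/V)² = (-1×0.0627)² = 0.00393
δρ/ρ = √(0.00571) = 0.0756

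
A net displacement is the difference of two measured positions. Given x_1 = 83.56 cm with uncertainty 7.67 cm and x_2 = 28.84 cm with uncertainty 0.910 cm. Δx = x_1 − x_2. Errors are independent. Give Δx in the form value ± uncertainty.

Each term contributes (cᵢ δxᵢ)² to (δΔx)²:
  (δx_1)² = 58.8;  (δx_2)² = 0.828
δΔx = √(59.7) = 7.72 cm
Δx = 54.72 cm.

54.72 ± 7.72 cm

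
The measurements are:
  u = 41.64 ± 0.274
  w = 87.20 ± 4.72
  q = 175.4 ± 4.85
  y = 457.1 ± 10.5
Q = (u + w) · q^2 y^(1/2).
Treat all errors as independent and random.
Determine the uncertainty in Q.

Let h = u + w = 128.8. δh = √(δu² + δw²) = √(0.0751 + 22.3) = 4.73, so δh/h = 0.0367.
Q is then a monomial in h, q, y:
δQ/Q = √((δh/h)² + (2·δq/q)² + (½·δy/y)²) = √(0.00135 + 0.00306 + 0.000132) = 0.0674
Q = 8.475e+07, so δQ = 0.0674 × 8.475e+07 = 5.71e+06.

5.71e+06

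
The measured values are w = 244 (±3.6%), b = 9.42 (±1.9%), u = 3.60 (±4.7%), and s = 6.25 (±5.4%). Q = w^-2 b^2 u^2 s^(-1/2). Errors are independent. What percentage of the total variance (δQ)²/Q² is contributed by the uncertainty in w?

32.0%

(δQ/Q)² = (-2·δw/w)² + (2·δb/b)² + (2·δu/u)² + (−½·δs/s)²
  w term: (-2×0.0360)² = 0.00518
  b term: (2×0.0190)² = 0.00144
  u term: (2×0.0470)² = 0.00884
  s term: (-0.5×0.0540)² = 0.000729
Total = 0.0162. Share from w = 0.00518/0.0162 = 0.320.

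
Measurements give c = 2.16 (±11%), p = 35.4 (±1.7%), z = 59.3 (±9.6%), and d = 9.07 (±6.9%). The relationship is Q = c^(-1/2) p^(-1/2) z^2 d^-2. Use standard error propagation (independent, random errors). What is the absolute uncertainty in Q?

1.19

Each factor contributes (exponent × relative error)² to (δQ/Q)²:
  (−½·δc/c)² = (-0.5×0.110)² = 0.00302;  (−½·δp/p)² = (-0.5×0.0170)² = 7.23e-05;  (2·δz/z)² = (2×0.0960)² = 0.0369;  (-2·δd/d)² = (-2×0.0690)² = 0.0190
δQ/Q = √(0.0590) = 0.243
Q = 4.89, so δQ = 0.243 × 4.89 = 1.19.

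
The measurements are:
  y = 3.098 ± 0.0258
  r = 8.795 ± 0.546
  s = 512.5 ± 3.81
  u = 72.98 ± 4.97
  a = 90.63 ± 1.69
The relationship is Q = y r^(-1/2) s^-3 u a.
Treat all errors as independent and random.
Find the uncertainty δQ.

Relative error in a monomial: (δQ/Q)² = Σ (nᵢ · δxᵢ/xᵢ)².
  (1·δy/y)² = (1×0.00833)² = 6.94e-05;  (−½·δr/r)² = (-0.5×0.0621)² = 0.000964;  (-3·δs/s)² = (-3×0.00743)² = 0.000497;  (1·δu/u)² = (1×0.0681)² = 0.00464;  (1·δa/a)² = (1×0.0186)² = 0.000348
δQ/Q = √(0.00652) = 0.0807
Q = 5.133e-05, so δQ = 0.0807 × 5.133e-05 = 4.14e-06.

4.14e-06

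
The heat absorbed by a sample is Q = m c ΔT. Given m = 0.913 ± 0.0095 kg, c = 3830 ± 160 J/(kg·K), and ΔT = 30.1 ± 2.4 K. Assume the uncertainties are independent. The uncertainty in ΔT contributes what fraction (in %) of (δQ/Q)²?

(δQ/Q)² = (1·δm/m)² + (1·δc/c)² + (1·δΔT/ΔT)²
  m term: (1×0.0104)² = 0.000108
  c term: (1×0.0418)² = 0.00175
  ΔT term: (1×0.0797)² = 0.00636
Total = 0.00821. Share from ΔT = 0.00636/0.00821 = 0.774.

77.4%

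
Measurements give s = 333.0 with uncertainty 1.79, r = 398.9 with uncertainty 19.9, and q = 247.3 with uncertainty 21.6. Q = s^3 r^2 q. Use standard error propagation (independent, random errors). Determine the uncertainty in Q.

Since Q is a product/quotient, work with relative uncertainties:
  (3·δs/s)² = (3×0.00538)² = 0.000260;  (2·δr/r)² = (2×0.0499)² = 0.00995;  (1·δq/q)² = (1×0.0873)² = 0.00763
δQ/Q = √(0.0178) = 0.134
Q = 1.453e+15, so δQ = 0.134 × 1.453e+15 = 1.94e+14.

1.94e+14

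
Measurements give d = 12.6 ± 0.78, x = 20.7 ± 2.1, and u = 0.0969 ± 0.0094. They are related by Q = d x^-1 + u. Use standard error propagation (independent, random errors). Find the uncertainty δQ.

Let p = d·x^-1 = 0.609. δp/p = √((1·δd/d)² + (-1·δx/x)²) = √(0.00383 + 0.0103) = 0.119, so δp = 0.0723.
Q = p + u: δQ = √(δp² + δu²) = √(0.00523 + 8.84e-05) = 0.0729

0.0729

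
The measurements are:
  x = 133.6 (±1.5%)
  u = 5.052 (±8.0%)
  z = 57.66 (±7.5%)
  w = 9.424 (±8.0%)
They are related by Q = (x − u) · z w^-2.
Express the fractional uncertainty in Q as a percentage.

17.7%

Let h = x − u = 128.5. δh = √(δx² + δu²) = √(4.02 + 0.163) = 2.04, so δh/h = 0.0159.
Q is then a monomial in h, z, w:
δQ/Q = √((δh/h)² + (1·δz/z)² + (-2·δw/w)²) = √(0.000253 + 0.00562 + 0.0256) = 0.177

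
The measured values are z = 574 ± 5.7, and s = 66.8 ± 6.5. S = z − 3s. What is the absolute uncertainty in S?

20.3

Absolute uncertainties add in quadrature for a linear combination:
  (δz)² = 32.5;  (3·δs)² = 380
δS = √(413) = 20.3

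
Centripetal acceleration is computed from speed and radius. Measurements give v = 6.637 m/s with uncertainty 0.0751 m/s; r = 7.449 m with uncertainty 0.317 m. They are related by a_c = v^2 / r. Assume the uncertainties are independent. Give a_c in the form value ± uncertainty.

Since a_c is a product/quotient, work with relative uncertainties:
  (2·δv/v)² = (2×0.0113)² = 0.000512;  (-1·δr/r)² = (-1×0.0426)² = 0.00181
δa_c/a_c = √(0.00232) = 0.0482
a_c = 5.914 m/s^2, so δa_c = 0.0482 × 5.914 = 0.285 m/s^2.

5.914 ± 0.285 m/s^2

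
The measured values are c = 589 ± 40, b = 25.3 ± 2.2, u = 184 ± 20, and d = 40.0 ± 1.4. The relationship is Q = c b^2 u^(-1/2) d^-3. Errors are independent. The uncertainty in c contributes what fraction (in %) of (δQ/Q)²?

9.44%

(δQ/Q)² = (1·δc/c)² + (2·δb/b)² + (−½·δu/u)² + (-3·δd/d)²
  c term: (1×0.0679)² = 0.00461
  b term: (2×0.0870)² = 0.0302
  u term: (-0.5×0.109)² = 0.00295
  d term: (-3×0.0350)² = 0.0110
Total = 0.0488. Share from c = 0.00461/0.0488 = 0.0944.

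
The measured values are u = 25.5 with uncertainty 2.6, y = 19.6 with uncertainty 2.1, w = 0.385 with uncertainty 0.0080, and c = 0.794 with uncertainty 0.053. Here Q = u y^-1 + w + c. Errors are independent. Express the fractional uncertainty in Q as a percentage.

8.05%

Let p = u·y^-1 = 1.30. δp/p = √((1·δu/u)² + (-1·δy/y)²) = √(0.0104 + 0.0115) = 0.148, so δp = 0.192.
Q = p + w + c: δQ = √(δp² + δw² + δc²) = √(0.0370 + 6.4e-05 + 0.00281) = 0.200
Q = 2.48, so δQ/Q = 0.200/2.48 = 0.0805.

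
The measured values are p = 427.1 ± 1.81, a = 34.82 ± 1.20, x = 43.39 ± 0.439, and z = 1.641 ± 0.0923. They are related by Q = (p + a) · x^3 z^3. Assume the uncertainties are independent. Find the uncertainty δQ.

Let u = p + a = 461.9. δu = √(δp² + δa²) = √(3.28 + 1.44) = 2.17, so δu/u = 0.00470.
Q is then a monomial in u, x, z:
δQ/Q = √((δu/u)² + (3·δx/x)² + (3·δz/z)²) = √(2.21e-05 + 0.000921 + 0.0285) = 0.172
Q = 1.667e+08, so δQ = 0.172 × 1.667e+08 = 2.86e+07.

2.86e+07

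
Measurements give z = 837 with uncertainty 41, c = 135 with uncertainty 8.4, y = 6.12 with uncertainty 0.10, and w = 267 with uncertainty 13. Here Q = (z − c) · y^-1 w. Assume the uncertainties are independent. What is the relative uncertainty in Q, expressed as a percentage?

Let u = z − c = 702. δu = √(δz² + δc²) = √(1680 + 70.6) = 41.9, so δu/u = 0.0596.
Q is then a monomial in u, y, w:
δQ/Q = √((δu/u)² + (-1·δy/y)² + (1·δw/w)²) = √(0.00355 + 0.000267 + 0.00237) = 0.0787

7.87%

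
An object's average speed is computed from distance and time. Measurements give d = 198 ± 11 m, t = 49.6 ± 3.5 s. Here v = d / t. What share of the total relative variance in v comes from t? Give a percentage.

61.7%

(δv/v)² = (1·δd/d)² + (-1·δt/t)²
  d term: (1×0.0556)² = 0.00309
  t term: (-1×0.0706)² = 0.00498
Total = 0.00807. Share from t = 0.00498/0.00807 = 0.617.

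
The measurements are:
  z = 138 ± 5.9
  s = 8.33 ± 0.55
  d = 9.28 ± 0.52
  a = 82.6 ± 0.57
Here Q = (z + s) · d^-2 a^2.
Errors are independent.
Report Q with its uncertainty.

11600 ± 1390

Let u = z + s = 146. δu = √(δz² + δs²) = √(34.8 + 0.303) = 5.93, so δu/u = 0.0405.
Q is then a monomial in u, d, a:
δQ/Q = √((δu/u)² + (-2·δd/d)² + (2·δa/a)²) = √(0.00164 + 0.0126 + 0.000190) = 0.120
Q = 11600, so δQ = 0.120 × 11600 = 1390.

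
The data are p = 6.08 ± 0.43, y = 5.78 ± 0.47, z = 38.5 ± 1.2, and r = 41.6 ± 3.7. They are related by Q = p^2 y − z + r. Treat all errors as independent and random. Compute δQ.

Let w = p^2·y = 214. δw/w = √((2·δp/p)² + (1·δy/y)²) = √(0.0200 + 0.00661) = 0.163, so δw = 34.9.
Q = w − z + r: δQ = √(δw² + δz² + δr²) = √(1220 + 1.44 + 13.7) = 35.1

35.1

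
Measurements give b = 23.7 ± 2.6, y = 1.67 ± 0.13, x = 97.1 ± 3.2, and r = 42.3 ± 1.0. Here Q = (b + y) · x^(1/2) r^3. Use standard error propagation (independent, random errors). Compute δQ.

2.38e+06

Let u = b + y = 25.4. δu = √(δb² + δy²) = √(6.76 + 0.0169) = 2.60, so δu/u = 0.103.
Q is then a monomial in u, x, r:
δQ/Q = √((δu/u)² + (½·δx/x)² + (3·δr/r)²) = √(0.0105 + 0.000272 + 0.00503) = 0.126
Q = 1.89e+07, so δQ = 0.126 × 1.89e+07 = 2.38e+06.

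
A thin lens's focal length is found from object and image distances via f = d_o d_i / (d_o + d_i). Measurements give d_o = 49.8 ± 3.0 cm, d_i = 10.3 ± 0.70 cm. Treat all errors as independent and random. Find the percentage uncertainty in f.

∂f/∂d_o = (d_i/(d_o+d_i))² = 0.0294;  ∂f/∂d_i = (d_o/(d_o+d_i))² = 0.687
δf = √((∂f/∂d_o · δd_o)² + (∂f/∂d_i · δd_i)²) = √(0.00776 + 0.231) = 0.489 cm
f = 8.53 cm, so δf/f = 0.489/8.53 = 0.0573.

5.73%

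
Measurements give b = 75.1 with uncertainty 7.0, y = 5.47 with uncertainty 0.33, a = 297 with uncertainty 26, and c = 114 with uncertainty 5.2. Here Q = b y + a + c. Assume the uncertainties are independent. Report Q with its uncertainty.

Let p = b·y = 411. δp/p = √((1·δb/b)² + (1·δy/y)²) = √(0.00869 + 0.00364) = 0.111, so δp = 45.6.
Q = p + a + c: δQ = √(δp² + δa² + δc²) = √(2080 + 676 + 27.0) = 52.8
Q = 822.

822 ± 52.8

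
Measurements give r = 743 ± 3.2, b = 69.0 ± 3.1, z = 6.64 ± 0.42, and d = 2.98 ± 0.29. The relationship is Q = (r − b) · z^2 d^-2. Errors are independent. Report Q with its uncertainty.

Let u = r − b = 674. δu = √(δr² + δb²) = √(10.2 + 9.61) = 4.46, so δu/u = 0.00661.
Q is then a monomial in u, z, d:
δQ/Q = √((δu/u)² + (2·δz/z)² + (-2·δd/d)²) = √(4.37e-05 + 0.0160 + 0.0379) = 0.232
Q = 3350, so δQ = 0.232 × 3350 = 777.

3350 ± 777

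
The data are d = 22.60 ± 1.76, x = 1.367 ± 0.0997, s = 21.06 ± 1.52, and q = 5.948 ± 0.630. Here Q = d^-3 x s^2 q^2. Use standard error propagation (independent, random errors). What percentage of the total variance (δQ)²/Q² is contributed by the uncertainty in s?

(δQ/Q)² = (-3·δd/d)² + (1·δx/x)² + (2·δs/s)² + (2·δq/q)²
  d term: (-3×0.0779)² = 0.0546
  x term: (1×0.0729)² = 0.00532
  s term: (2×0.0722)² = 0.0208
  q term: (2×0.106)² = 0.0449
Total = 0.126. Share from s = 0.0208/0.126 = 0.166.

16.6%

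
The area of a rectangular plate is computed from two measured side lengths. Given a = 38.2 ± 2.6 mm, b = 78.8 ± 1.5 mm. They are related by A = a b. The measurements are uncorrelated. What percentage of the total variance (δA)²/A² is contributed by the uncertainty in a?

(δA/A)² = (1·δa/a)² + (1·δb/b)²
  a term: (1×0.0681)² = 0.00463
  b term: (1×0.0190)² = 0.000362
Total = 0.00499. Share from a = 0.00463/0.00499 = 0.927.

92.7%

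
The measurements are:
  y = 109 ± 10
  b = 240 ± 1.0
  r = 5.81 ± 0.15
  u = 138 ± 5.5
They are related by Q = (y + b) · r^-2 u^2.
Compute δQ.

Let w = y + b = 349. δw = √(δy² + δb²) = √(100 + 1.00) = 10.0, so δw/w = 0.0288.
Q is then a monomial in w, r, u:
δQ/Q = √((δw/w)² + (-2·δr/r)² + (2·δu/u)²) = √(0.000829 + 0.00267 + 0.00635) = 0.0992
Q = 1.97e+05, so δQ = 0.0992 × 1.97e+05 = 19500.

19500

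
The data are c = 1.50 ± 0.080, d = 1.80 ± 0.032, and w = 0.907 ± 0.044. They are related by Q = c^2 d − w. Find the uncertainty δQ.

0.440

Let p = c^2·d = 4.05. δp/p = √((2·δc/c)² + (1·δd/d)²) = √(0.0114 + 0.000316) = 0.108, so δp = 0.438.
Q = p − w: δQ = √(δp² + δw²) = √(0.192 + 0.00194) = 0.440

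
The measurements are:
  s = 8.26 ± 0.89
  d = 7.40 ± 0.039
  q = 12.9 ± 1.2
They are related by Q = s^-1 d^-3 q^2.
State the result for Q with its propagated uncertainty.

For a monomial Q ∝ s^-1, d^-3, q^2, fractional errors add in quadrature:
  (-1·δs/s)² = (-1×0.108)² = 0.0116;  (-3·δd/d)² = (-3×0.00527)² = 0.000250;  (2·δq/q)² = (2×0.0930)² = 0.0346
δQ/Q = √(0.0465) = 0.216
Q = 0.0497, so δQ = 0.216 × 0.0497 = 0.0107.

0.0497 ± 0.0107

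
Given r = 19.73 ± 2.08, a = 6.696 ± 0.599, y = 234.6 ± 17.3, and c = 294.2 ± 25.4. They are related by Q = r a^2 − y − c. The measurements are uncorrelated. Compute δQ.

Let p = r·a^2 = 884.6. δp/p = √((1·δr/r)² + (2·δa/a)²) = √(0.0111 + 0.0320) = 0.208, so δp = 184.
Q = p − y − c: δQ = √(δp² + δy² + δc²) = √(33700 + 299 + 645) = 186

186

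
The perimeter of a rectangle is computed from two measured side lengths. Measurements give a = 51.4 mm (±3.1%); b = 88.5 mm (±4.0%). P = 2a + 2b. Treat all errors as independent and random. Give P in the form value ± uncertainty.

280 ± 7.76 mm

P is a linear combination, so absolute uncertainties add in quadrature:
  (2·δa)² = 10.2;  (2·δb)² = 50.1
δP = √(60.3) = 7.76 mm
P = 280 mm.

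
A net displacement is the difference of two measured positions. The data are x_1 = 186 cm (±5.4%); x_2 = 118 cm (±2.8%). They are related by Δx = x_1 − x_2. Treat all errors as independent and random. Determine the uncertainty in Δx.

Each term contributes (cᵢ δxᵢ)² to (δΔx)²:
  (δx_1)² = 101;  (δx_2)² = 10.9
δΔx = √(112) = 10.6 cm

10.6 cm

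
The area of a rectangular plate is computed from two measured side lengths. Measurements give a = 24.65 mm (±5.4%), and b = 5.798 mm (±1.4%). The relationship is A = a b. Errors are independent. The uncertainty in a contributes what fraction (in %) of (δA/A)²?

(δA/A)² = (1·δa/a)² + (1·δb/b)²
  a term: (1×0.0540)² = 0.00292
  b term: (1×0.0140)² = 0.000196
Total = 0.00311. Share from a = 0.00292/0.00311 = 0.937.

93.7%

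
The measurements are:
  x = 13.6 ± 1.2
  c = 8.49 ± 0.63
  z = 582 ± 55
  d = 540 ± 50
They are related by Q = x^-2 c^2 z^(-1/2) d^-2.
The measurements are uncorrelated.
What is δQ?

1.66e-08

Relative error in a monomial: (δQ/Q)² = Σ (nᵢ · δxᵢ/xᵢ)².
  (-2·δx/x)² = (-2×0.0882)² = 0.0311;  (2·δc/c)² = (2×0.0742)² = 0.0220;  (−½·δz/z)² = (-0.5×0.0945)² = 0.00223;  (-2·δd/d)² = (-2×0.0926)² = 0.0343
δQ/Q = √(0.0897) = 0.299
Q = 5.54e-08, so δQ = 0.299 × 5.54e-08 = 1.66e-08.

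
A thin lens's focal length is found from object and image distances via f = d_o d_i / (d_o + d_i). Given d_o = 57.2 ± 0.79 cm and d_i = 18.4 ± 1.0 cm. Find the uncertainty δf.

0.574 cm

∂f/∂d_o = (d_i/(d_o+d_i))² = 0.0592;  ∂f/∂d_i = (d_o/(d_o+d_i))² = 0.572
δf = √((∂f/∂d_o · δd_o)² + (∂f/∂d_i · δd_i)²) = √(0.00219 + 0.328) = 0.574 cm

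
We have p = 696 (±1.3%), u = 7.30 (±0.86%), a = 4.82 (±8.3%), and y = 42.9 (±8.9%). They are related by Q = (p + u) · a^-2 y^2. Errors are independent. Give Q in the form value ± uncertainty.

Let w = p + u = 703. δw = √(δp² + δu²) = √(81.9 + 0.00394) = 9.05, so δw/w = 0.0129.
Q is then a monomial in w, a, y:
δQ/Q = √((δw/w)² + (-2·δa/a)² + (2·δy/y)²) = √(0.000166 + 0.0276 + 0.0317) = 0.244
Q = 55700, so δQ = 0.244 × 55700 = 13600.

55700 ± 13600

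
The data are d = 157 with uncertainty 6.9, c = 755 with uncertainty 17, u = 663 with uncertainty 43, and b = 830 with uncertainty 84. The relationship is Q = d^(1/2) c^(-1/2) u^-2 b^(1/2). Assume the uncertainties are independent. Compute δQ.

For a monomial Q ∝ d^(1/2), c^(-1/2), u^-2, b^(1/2), fractional errors add in quadrature:
  (½·δd/d)² = (0.5×0.0439)² = 0.000483;  (−½·δc/c)² = (-0.5×0.0225)² = 0.000127;  (-2·δu/u)² = (-2×0.0649)² = 0.0168;  (½·δb/b)² = (0.5×0.101)² = 0.00256
δQ/Q = √(0.0200) = 0.141
Q = 2.99e-05, so δQ = 0.141 × 2.99e-05 = 4.23e-06.

4.23e-06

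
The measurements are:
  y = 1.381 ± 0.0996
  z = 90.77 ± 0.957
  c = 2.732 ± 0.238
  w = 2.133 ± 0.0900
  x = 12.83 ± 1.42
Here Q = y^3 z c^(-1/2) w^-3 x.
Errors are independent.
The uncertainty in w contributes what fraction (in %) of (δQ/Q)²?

(δQ/Q)² = (3·δy/y)² + (1·δz/z)² + (−½·δc/c)² + (-3·δw/w)² + (1·δx/x)²
  y term: (3×0.0721)² = 0.0468
  z term: (1×0.0105)² = 0.000111
  c term: (-0.5×0.0871)² = 0.00190
  w term: (-3×0.0422)² = 0.0160
  x term: (1×0.111)² = 0.0122
Total = 0.0771. Share from w = 0.0160/0.0771 = 0.208.

20.8%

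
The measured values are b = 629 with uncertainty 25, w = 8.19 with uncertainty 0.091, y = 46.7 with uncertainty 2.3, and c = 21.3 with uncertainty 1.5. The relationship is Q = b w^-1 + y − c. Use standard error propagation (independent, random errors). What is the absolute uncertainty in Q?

Let p = b·w^-1 = 76.8. δp/p = √((1·δb/b)² + (-1·δw/w)²) = √(0.00158 + 0.000123) = 0.0413, so δp = 3.17.
Q = p + y − c: δQ = √(δp² + δy² + δc²) = √(10.0 + 5.29 + 2.25) = 4.19

4.19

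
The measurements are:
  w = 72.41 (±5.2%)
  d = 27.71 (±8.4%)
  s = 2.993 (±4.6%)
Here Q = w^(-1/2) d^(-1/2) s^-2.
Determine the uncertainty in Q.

0.000260

Relative error in a monomial: (δQ/Q)² = Σ (nᵢ · δxᵢ/xᵢ)².
  (−½·δw/w)² = (-0.5×0.0520)² = 0.000676;  (−½·δd/d)² = (-0.5×0.0840)² = 0.00176;  (-2·δs/s)² = (-2×0.0460)² = 0.00846
δQ/Q = √(0.0109) = 0.104
Q = 0.002492, so δQ = 0.104 × 0.002492 = 0.000260.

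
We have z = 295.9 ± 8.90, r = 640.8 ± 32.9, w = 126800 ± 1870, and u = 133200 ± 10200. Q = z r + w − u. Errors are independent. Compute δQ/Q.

Let p = z·r = 189600. δp/p = √((1·δz/z)² + (1·δr/r)²) = √(0.000905 + 0.00264) = 0.0595, so δp = 11300.
Q = p + w − u: δQ = √(δp² + δw² + δu²) = √(1.27e+08 + 3.5e+06 + 1.04e+08) = 15300
Q = 183200, so δQ/Q = 15300/183200 = 0.0836.

0.0836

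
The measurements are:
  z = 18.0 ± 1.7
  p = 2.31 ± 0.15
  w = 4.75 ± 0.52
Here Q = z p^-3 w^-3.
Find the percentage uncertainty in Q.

39.3%

Products/powers → add relative errors in quadrature, weighted by exponent:
  (1·δz/z)² = (1×0.0944)² = 0.00892;  (-3·δp/p)² = (-3×0.0649)² = 0.0379;  (-3·δw/w)² = (-3×0.109)² = 0.108
δQ/Q = √(0.155) = 0.393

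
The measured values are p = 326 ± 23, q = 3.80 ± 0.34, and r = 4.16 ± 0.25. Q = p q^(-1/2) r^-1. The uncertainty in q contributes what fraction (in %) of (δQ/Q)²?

(δQ/Q)² = (1·δp/p)² + (−½·δq/q)² + (-1·δr/r)²
  p term: (1×0.0706)² = 0.00498
  q term: (-0.5×0.0895)² = 0.00200
  r term: (-1×0.0601)² = 0.00361
Total = 0.0106. Share from q = 0.00200/0.0106 = 0.189.

18.9%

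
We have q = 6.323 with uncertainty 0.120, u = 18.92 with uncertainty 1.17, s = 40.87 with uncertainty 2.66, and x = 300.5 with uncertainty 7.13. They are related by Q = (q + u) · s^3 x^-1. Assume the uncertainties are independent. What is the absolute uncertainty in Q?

Let w = q + u = 25.24. δw = √(δq² + δu²) = √(0.0144 + 1.37) = 1.18, so δw/w = 0.0466.
Q is then a monomial in w, s, x:
δQ/Q = √((δw/w)² + (3·δs/s)² + (-1·δx/x)²) = √(0.00217 + 0.0381 + 0.000563) = 0.202
Q = 5735, so δQ = 0.202 × 5735 = 1160.

1160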